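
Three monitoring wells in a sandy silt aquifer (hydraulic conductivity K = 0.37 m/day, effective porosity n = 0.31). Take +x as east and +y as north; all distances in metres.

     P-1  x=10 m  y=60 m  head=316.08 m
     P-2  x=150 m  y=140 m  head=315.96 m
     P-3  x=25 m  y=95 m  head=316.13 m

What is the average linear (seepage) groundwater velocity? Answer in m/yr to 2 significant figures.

With h = a·x + b·y + c and P-1 as origin, the differences give:
  140·a + 80·b = -0.12
  15·a + 35·b = +0.05
Eliminate b (×35 and ×80, subtract): 3700·a = -8.200 → a = ∂h/∂x = -0.002216
Back-substitute: b = ∂h/∂y = +0.002378.
|∇h| = √(-0.002216² + 0.002378²) = 0.00325
Seepage velocity v = K·i/n = 0.37 × 0.00325 / 0.31 = 0.003879 m/day = 1.417 m/yr.

1.4 m/yr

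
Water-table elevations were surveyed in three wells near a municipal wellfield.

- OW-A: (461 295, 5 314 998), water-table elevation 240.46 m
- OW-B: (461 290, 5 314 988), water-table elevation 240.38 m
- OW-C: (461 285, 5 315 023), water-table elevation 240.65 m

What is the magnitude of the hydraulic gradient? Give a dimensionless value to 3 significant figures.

0.00779

Three-point gradient (reference OW-A): Δ to OW-B = (-5, -10, -0.08), Δ to OW-C = (-10, 25, +0.19).
∂h/∂x = +0.0004444, ∂h/∂y = +0.007778 (det = -225).
|∇h| = √(0.0004444² + 0.007778²) = 0.007791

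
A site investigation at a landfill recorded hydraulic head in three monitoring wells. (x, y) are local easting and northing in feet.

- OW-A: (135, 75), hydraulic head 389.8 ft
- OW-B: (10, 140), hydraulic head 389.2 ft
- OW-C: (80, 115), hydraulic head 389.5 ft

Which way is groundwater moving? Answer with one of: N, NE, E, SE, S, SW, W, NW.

Three-point gradient (reference OW-A): Δ to OW-B = (-125, 65, -0.6), Δ to OW-C = (-55, 40, -0.3).
∂h/∂x = +0.003158, ∂h/∂y = -0.003158 (det = -1425).
Flow = −∇h = (-0.003158 east, +0.003158 north), which points northwest.

NW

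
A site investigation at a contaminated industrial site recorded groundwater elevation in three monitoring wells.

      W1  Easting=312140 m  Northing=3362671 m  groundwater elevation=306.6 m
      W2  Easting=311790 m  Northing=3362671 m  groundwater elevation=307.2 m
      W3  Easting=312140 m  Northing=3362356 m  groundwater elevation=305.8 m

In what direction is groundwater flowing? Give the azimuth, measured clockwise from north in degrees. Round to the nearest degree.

∂h/∂x = (307.2 − 306.6) / (311790 − 312140) = -0.001714
∂h/∂y = (305.8 − 306.6) / (3362356 − 3362671) = +0.002540
Flow direction (−∇h) has components (+0.001714 E, -0.002540 N).
Azimuth = atan2(E, N) = atan2(+0.001714, -0.002540) = 146.0° ≈ 146°.

146°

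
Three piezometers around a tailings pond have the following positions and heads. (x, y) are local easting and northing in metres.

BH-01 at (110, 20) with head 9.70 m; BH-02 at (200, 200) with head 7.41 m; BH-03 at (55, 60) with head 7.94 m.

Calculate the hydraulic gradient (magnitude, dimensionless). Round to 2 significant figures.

Differences from BH-01: to BH-02 (Δx, Δy, Δh) = (90, 180, -2.29); to BH-03 = (-55, 40, -1.76).
Solve a·Δx + b·Δy = Δh: det = 90·40 − (-55)·180 = 13500.
∂h/∂x = [(-2.29)·40 − (-1.76)·180] / 13500 = +0.01668
∂h/∂y = [90·(-1.76) − (-55)·(-2.29)] / 13500 = -0.02106
|∇h| = √(0.01668² + -0.02106²) = 0.02687

0.027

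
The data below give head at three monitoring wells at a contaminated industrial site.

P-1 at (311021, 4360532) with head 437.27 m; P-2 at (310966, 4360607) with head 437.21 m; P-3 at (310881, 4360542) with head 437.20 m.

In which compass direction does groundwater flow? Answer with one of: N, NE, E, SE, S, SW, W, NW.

Three-point gradient (reference P-1): Δ to P-2 = (-55, 75, -0.06), Δ to P-3 = (-140, 10, -0.07).
∂h/∂x = +0.0004673, ∂h/∂y = -0.0004573 (det = 9950).
Flow = −∇h = (-0.0004673 east, +0.0004573 north), which points northwest.

NW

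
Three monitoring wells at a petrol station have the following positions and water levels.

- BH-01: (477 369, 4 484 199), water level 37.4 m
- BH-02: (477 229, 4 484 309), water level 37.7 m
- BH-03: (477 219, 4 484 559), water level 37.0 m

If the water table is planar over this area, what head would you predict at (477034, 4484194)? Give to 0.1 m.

Three-point gradient (reference BH-01): Δ to BH-02 = (-140, 110, +0.3), Δ to BH-03 = (-150, 360, -0.4).
∂h/∂x = -0.004484, ∂h/∂y = -0.002979 (det = -33900).
h(477034, 4484194) = 37.4 + (-0.004484)·(-335) + (-0.002979)·(-5) = 37.4 +1.502 +0.015 = 38.917 m.

38.9 m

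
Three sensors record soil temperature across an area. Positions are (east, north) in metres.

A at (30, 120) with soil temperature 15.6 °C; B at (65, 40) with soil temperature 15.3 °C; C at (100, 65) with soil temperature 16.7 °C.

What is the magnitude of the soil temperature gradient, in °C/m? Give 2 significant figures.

0.033 °C/m

Differences from A: to B (Δx, Δy, Δh) = (35, -80, -0.3); to C = (70, -55, +1.1).
Determinant of the coordinate differences = 35·(-55) − 70·(-80) = 3675.
∂T/∂x = [(-0.3)·(-55) − (+1.1)·(-80)] / 3675 = +0.02844
∂T/∂y = [35·(+1.1) − 70·(-0.3)] / 3675 = +0.01619
|∇f| = √(0.02844² + 0.01619²) = 0.03273 °C/m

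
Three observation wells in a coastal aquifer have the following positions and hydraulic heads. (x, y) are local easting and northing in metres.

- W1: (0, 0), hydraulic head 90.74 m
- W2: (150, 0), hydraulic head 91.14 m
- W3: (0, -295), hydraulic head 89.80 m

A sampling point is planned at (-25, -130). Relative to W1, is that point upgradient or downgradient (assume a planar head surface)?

∂h/∂x = (91.14 − 90.74) / (150 − 0) = +0.002667
∂h/∂y = (89.80 − 90.74) / (-295 − 0) = +0.003186
Head at (-25, -130) = 90.74 + (+0.002667)·(-25) + (+0.003186)·(-130) = 90.26 m.
That is lower than the 90.74 m at W1, so the point is downgradient.

downgradient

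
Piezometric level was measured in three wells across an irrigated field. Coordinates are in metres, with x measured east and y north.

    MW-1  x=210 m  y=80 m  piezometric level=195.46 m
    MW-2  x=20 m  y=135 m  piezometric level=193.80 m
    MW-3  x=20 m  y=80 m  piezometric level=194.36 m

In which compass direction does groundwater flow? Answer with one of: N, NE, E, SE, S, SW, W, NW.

Differences from MW-1: to MW-2 (Δx, Δy, Δh) = (-190, 55, -1.66); to MW-3 = (-190, 0, -1.10).
Determinant of the coordinate differences = (-190)·0 − (-190)·55 = 10450.
∂h/∂x = [(-1.66)·0 − (-1.10)·55] / 10450 = +0.005789
∂h/∂y = [(-190)·(-1.10) − (-190)·(-1.66)] / 10450 = -0.01018
Flow = −∇h = (-0.005789 east, +0.01018 north), which points northwest.

NW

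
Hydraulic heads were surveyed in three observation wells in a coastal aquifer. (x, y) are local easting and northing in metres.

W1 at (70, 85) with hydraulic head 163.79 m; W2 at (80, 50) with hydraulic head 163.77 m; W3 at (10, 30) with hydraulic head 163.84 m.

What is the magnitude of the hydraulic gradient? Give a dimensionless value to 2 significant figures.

Taking W1 as reference: W2−W1 = (10, -35, -0.02); W3−W1 = (-60, -55, +0.05).
Solve a·Δx + b·Δy = Δh: det = 10·(-55) − (-60)·(-35) = -2650.
∂h/∂x = [(-0.02)·(-55) − (+0.05)·(-35)] / -2650 = -0.001075
∂h/∂y = [10·(+0.05) − (-60)·(-0.02)] / -2650 = +0.0002642
|∇h| = √(-0.001075² + 0.0002642²) = 0.001107

0.0011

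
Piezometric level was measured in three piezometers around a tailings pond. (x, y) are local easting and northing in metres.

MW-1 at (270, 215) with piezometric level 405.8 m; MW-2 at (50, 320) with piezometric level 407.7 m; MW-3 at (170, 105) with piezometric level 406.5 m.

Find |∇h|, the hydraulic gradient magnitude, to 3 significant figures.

0.00821

Differences from MW-1: to MW-2 (Δx, Δy, Δh) = (-220, 105, +1.9); to MW-3 = (-100, -110, +0.7).
Solve a·Δx + b·Δy = Δh: det = (-220)·(-110) − (-100)·105 = 34700.
∂h/∂x = [(+1.9)·(-110) − (+0.7)·105] / 34700 = -0.008141
∂h/∂y = [(-220)·(+0.7) − (-100)·(+1.9)] / 34700 = +0.001037
|∇h| = √(-0.008141² + 0.001037²) = 0.008207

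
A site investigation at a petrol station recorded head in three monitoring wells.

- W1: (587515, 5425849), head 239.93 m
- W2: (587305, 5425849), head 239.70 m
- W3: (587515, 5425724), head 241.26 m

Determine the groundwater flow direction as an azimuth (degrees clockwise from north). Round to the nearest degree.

354°

∂h/∂x = (239.70 − 239.93) / (587305 − 587515) = +0.001095
∂h/∂y = (241.26 − 239.93) / (5425724 − 5425849) = -0.01064
Flow direction (−∇h) has components (-0.001095 E, +0.01064 N).
Azimuth = atan2(E, N) = atan2(-0.001095, +0.01064) = 354.1° ≈ 354°.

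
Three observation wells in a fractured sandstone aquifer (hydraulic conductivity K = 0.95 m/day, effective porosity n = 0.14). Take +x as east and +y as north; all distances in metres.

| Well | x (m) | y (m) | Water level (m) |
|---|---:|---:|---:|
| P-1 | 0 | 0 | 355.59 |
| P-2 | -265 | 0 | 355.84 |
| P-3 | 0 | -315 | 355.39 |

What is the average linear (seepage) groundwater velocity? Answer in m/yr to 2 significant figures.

2.8 m/yr

∂h/∂x = (355.84 − 355.59) / (-265 − 0) = -0.0009434
∂h/∂y = (355.39 − 355.59) / (-315 − 0) = +0.0006349
|∇h| = √(-0.0009434² + 0.0006349²) = 0.001137
Seepage velocity v = K·i/n = 0.95 × 0.001137 / 0.14 = 0.007715 m/day = 2.818 m/yr.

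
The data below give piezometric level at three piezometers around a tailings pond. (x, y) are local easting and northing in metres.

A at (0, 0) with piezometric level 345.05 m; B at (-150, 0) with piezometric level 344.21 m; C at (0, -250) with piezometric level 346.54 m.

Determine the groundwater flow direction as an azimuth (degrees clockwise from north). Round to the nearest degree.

∂h/∂x = (344.21 − 345.05) / (-150 − 0) = +0.005600
∂h/∂y = (346.54 − 345.05) / (-250 − 0) = -0.005960
Flow direction (−∇h) has components (-0.005600 E, +0.005960 N).
Azimuth = atan2(E, N) = atan2(-0.005600, +0.005960) = 316.8° ≈ 317°.

317°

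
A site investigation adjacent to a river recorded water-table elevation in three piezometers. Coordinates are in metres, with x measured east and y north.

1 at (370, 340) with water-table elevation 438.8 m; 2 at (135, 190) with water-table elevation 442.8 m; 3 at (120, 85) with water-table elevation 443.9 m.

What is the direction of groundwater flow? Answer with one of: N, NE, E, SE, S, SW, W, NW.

With h = a·x + b·y + c and 1 as origin, the differences give:
  (-235)·a + (-150)·b = +4.0
  (-250)·a + (-255)·b = +5.1
Eliminate b (×(-255) and ×(-150), subtract): 22425·a = -255.00 → a = ∂h/∂x = -0.01137
Back-substitute: b = ∂h/∂y = -0.008852.
Flow = −∇h = (+0.01137 east, +0.008852 north), which points northeast.

NE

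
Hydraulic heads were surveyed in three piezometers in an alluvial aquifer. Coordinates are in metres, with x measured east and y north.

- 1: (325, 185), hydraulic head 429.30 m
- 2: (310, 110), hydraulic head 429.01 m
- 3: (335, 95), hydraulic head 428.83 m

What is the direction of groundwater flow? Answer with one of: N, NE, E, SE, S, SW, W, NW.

SE

Differences from 1: to 2 (Δx, Δy, Δh) = (-15, -75, -0.29); to 3 = (10, -90, -0.47).
Solve a·Δx + b·Δy = Δh: det = (-15)·(-90) − 10·(-75) = 2100.
∂h/∂x = [(-0.29)·(-90) − (-0.47)·(-75)] / 2100 = -0.004357
∂h/∂y = [(-15)·(-0.47) − 10·(-0.29)] / 2100 = +0.004738
Flow = −∇h = (+0.004357 east, -0.004738 north), which points southeast.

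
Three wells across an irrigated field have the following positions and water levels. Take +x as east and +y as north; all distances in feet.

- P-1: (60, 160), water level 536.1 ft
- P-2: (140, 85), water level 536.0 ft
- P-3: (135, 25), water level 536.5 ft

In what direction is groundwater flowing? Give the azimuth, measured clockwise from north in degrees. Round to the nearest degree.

048°

Differences from P-1: to P-2 (Δx, Δy, Δh) = (80, -75, -0.1); to P-3 = (75, -135, +0.4).
Determinant of the coordinate differences = 80·(-135) − 75·(-75) = -5175.
∂h/∂x = [(-0.1)·(-135) − (+0.4)·(-75)] / -5175 = -0.008406
∂h/∂y = [80·(+0.4) − 75·(-0.1)] / -5175 = -0.007633
Flow direction (−∇h) has components (+0.008406 E, +0.007633 N).
Azimuth = atan2(E, N) = atan2(+0.008406, +0.007633) = 47.8° ≈ 048°.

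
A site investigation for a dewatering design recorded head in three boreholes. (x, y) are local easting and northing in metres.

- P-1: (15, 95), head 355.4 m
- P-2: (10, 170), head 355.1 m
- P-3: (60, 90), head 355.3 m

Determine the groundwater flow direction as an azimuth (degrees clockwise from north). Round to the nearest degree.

033°

With h = a·x + b·y + c and P-1 as origin, the differences give:
  (-5)·a + 75·b = -0.3
  45·a + (-5)·b = -0.1
Eliminate b (×(-5) and ×75, subtract): -3350·a = 9.00 → a = ∂h/∂x = -0.002687
Back-substitute: b = ∂h/∂y = -0.004179.
Flow direction (−∇h) has components (+0.002687 E, +0.004179 N).
Azimuth = atan2(E, N) = atan2(+0.002687, +0.004179) = 32.7° ≈ 033°.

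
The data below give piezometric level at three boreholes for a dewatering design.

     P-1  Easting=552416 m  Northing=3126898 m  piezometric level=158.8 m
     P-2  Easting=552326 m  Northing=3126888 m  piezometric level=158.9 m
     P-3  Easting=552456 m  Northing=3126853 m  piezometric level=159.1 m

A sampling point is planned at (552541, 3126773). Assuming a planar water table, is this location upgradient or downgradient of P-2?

With h = a·x + b·y + c and P-1 as origin, the differences give:
  (-90)·a + (-10)·b = +0.1
  40·a + (-45)·b = +0.3
Eliminate b (×(-45) and ×(-10), subtract): 4450·a = -1.50 → a = ∂h/∂x = -0.0003371
Back-substitute: b = ∂h/∂y = -0.006966.
Head at (552541, 3126773) = 158.8 + (-0.0003371)·(125) + (-0.006966)·(-125) = 159.63 m.
That is higher than the 158.9 m at P-2, so the point is upgradient.

upgradient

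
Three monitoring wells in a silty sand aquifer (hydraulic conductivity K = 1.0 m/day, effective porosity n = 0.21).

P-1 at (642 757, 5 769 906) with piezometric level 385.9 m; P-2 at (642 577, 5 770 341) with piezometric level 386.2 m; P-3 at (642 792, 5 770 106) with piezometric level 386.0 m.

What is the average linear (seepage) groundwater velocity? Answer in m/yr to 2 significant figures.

With h = a·x + b·y + c and P-1 as origin, the differences give:
  (-180)·a + 435·b = +0.3
  35·a + 200·b = +0.1
Eliminate b (×200 and ×435, subtract): -51225·a = 16.50 → a = ∂h/∂x = -0.0003221
Back-substitute: b = ∂h/∂y = +0.0005564.
|∇h| = √(-0.0003221² + 0.0005564²) = 0.0006429
Seepage velocity v = K·i/n = 1.0 × 0.0006429 / 0.21 = 0.003061 m/day = 1.118 m/yr.

1.1 m/yr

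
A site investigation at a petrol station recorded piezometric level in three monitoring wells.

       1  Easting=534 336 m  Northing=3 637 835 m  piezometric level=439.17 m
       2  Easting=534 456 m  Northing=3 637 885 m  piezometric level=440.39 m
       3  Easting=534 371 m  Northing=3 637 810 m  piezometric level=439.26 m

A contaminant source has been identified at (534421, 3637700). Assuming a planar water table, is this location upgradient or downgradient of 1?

downgradient

Taking 1 as reference: 2−1 = (120, 50, +1.22); 3−1 = (35, -25, +0.09).
Determinant of the coordinate differences = 120·(-25) − 35·50 = -4750.
∂h/∂x = [(+1.22)·(-25) − (+0.09)·50] / -4750 = +0.007368
∂h/∂y = [120·(+0.09) − 35·(+1.22)] / -4750 = +0.006716
Head at (534421, 3637700) = 439.17 + (+0.007368)·(85) + (+0.006716)·(-135) = 438.89 m.
That is lower than the 439.17 m at 1, so the point is downgradient.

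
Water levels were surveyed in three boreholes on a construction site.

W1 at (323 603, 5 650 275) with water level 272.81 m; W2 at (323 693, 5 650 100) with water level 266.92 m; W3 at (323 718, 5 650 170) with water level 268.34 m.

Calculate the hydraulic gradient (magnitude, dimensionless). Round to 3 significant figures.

With h = a·x + b·y + c and W1 as origin, the differences give:
  90·a + (-175)·b = -5.89
  115·a + (-105)·b = -4.47
Eliminate b (×(-105) and ×(-175), subtract): 10675·a = -163.800 → a = ∂h/∂x = -0.01534
Back-substitute: b = ∂h/∂y = +0.02577.
|∇h| = √(-0.01534² + 0.02577²) = 0.02999

0.0300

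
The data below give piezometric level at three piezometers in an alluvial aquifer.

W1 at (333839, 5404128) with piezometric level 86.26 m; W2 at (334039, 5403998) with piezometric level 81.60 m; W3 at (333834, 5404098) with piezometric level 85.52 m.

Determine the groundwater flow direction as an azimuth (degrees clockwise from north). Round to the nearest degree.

166°

Differences from W1: to W2 (Δx, Δy, Δh) = (200, -130, -4.66); to W3 = (-5, -30, -0.74).
Solve a·Δx + b·Δy = Δh: det = 200·(-30) − (-5)·(-130) = -6650.
∂h/∂x = [(-4.66)·(-30) − (-0.74)·(-130)] / -6650 = -0.006556
∂h/∂y = [200·(-0.74) − (-5)·(-4.66)] / -6650 = +0.02576
Flow direction (−∇h) has components (+0.006556 E, -0.02576 N).
Azimuth = atan2(E, N) = atan2(+0.006556, -0.02576) = 165.7° ≈ 166°.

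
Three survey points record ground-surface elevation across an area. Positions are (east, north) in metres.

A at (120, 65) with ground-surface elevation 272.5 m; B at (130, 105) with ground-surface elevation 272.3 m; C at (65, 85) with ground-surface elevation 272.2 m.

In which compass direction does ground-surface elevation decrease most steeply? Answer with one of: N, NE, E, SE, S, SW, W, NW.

NW

Three-point gradient (reference A): Δ to B = (10, 40, -0.2), Δ to C = (-55, 20, -0.3).
∂z/∂x = +0.003333, ∂z/∂y = -0.005833 (det = 2400).
Steepest decrease is along −∇f = (-0.003333 E, +0.005833 N) → northwest.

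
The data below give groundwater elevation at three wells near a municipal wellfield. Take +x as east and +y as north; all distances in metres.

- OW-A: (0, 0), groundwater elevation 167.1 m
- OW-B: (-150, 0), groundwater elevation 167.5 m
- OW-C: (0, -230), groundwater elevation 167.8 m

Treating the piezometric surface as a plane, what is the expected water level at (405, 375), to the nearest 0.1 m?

164.9 m

∂h/∂x = (167.5 − 167.1) / (-150 − 0) = -0.002667
∂h/∂y = (167.8 − 167.1) / (-230 − 0) = -0.003043
h(405, 375) = 167.1 + (-0.002667)·(405) + (-0.003043)·(375) = 167.1 -1.080 -1.141 = 164.879 m.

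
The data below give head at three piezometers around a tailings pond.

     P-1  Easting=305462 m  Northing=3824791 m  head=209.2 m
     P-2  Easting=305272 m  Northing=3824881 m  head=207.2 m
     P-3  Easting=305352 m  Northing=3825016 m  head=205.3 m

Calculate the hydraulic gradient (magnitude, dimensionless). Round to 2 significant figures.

Differences from P-1: to P-2 (Δx, Δy, Δh) = (-190, 90, -2.0); to P-3 = (-110, 225, -3.9).
Solve a·Δx + b·Δy = Δh: det = (-190)·225 − (-110)·90 = -32850.
∂h/∂x = [(-2.0)·225 − (-3.9)·90] / -32850 = +0.003014
∂h/∂y = [(-190)·(-3.9) − (-110)·(-2.0)] / -32850 = -0.01586
|∇h| = √(0.003014² + -0.01586²) = 0.01614

0.016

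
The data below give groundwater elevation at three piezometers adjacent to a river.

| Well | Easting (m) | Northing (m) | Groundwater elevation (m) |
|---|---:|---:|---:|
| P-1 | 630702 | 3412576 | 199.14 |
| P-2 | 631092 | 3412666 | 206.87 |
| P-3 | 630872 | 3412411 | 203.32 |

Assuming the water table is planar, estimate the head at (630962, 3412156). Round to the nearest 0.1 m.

Taking P-1 as reference: P-2−P-1 = (390, 90, +7.73); P-3−P-1 = (170, -165, +4.18).
Determinant of the coordinate differences = 390·(-165) − 170·90 = -79650.
∂h/∂x = [(+7.73)·(-165) − (+4.18)·90] / -79650 = +0.02074
∂h/∂y = [390·(+4.18) − 170·(+7.73)] / -79650 = -0.003969
h(630962, 3412156) = 199.14 + (+0.02074)·(260) + (-0.003969)·(-420) = 199.14 +5.391 +1.667 = 206.198 m.

206.2 m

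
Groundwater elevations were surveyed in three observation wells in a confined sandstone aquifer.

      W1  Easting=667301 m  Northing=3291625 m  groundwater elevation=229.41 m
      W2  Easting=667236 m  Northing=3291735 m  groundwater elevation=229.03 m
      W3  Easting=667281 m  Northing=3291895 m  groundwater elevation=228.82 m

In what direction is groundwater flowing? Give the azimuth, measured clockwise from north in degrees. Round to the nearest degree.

309°

Differences from W1: to W2 (Δx, Δy, Δh) = (-65, 110, -0.38); to W3 = (-20, 270, -0.59).
Determinant of the coordinate differences = (-65)·270 − (-20)·110 = -15350.
∂h/∂x = [(-0.38)·270 − (-0.59)·110] / -15350 = +0.002456
∂h/∂y = [(-65)·(-0.59) − (-20)·(-0.38)] / -15350 = -0.002003
Flow direction (−∇h) has components (-0.002456 E, +0.002003 N).
Azimuth = atan2(E, N) = atan2(-0.002456, +0.002003) = 309.2° ≈ 309°.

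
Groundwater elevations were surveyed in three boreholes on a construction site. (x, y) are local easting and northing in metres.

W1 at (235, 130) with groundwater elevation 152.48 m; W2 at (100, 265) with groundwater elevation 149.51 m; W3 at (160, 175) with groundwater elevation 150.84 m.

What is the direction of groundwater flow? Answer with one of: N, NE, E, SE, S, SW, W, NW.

W

Taking W1 as reference: W2−W1 = (-135, 135, -2.97); W3−W1 = (-75, 45, -1.64).
Solve a·Δx + b·Δy = Δh: det = (-135)·45 − (-75)·135 = 4050.
∂h/∂x = [(-2.97)·45 − (-1.64)·135] / 4050 = +0.02167
∂h/∂y = [(-135)·(-1.64) − (-75)·(-2.97)] / 4050 = -0.0003333
Flow = −∇h = (-0.02167 east, +0.0003333 north), which points west.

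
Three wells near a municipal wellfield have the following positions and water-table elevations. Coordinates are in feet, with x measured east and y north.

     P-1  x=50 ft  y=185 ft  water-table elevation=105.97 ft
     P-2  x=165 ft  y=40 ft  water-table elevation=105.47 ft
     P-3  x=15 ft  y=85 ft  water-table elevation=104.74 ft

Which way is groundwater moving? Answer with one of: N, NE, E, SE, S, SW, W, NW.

With h = a·x + b·y + c and P-1 as origin, the differences give:
  115·a + (-145)·b = -0.50
  (-35)·a + (-100)·b = -1.23
Eliminate b (×(-100) and ×(-145), subtract): -16575·a = -128.350 → a = ∂h/∂x = +0.007744
Back-substitute: b = ∂h/∂y = +0.009590.
Flow = −∇h = (-0.007744 east, -0.009590 north), which points southwest.

SW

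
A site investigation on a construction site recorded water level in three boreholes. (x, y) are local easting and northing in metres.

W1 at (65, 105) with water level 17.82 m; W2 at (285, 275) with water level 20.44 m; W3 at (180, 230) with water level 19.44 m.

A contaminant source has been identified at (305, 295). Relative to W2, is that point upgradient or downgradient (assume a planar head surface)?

upgradient

Differences from W1: to W2 (Δx, Δy, Δh) = (220, 170, +2.62); to W3 = (115, 125, +1.62).
Determinant of the coordinate differences = 220·125 − 115·170 = 7950.
∂h/∂x = [(+2.62)·125 − (+1.62)·170] / 7950 = +0.006553
∂h/∂y = [220·(+1.62) − 115·(+2.62)] / 7950 = +0.006931
Head at (305, 295) = 17.82 + (+0.006553)·(240) + (+0.006931)·(190) = 20.71 m.
That is higher than the 20.44 m at W2, so the point is upgradient.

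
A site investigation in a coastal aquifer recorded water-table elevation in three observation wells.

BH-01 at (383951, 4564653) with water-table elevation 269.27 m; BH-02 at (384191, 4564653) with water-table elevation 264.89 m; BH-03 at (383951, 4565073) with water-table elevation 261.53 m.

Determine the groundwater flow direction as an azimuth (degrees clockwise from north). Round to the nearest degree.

∂h/∂x = (264.89 − 269.27) / (384191 − 383951) = -0.01825
∂h/∂y = (261.53 − 269.27) / (4565073 − 4564653) = -0.01843
Flow direction (−∇h) has components (+0.01825 E, +0.01843 N).
Azimuth = atan2(E, N) = atan2(+0.01825, +0.01843) = 44.7° ≈ 045°.

045°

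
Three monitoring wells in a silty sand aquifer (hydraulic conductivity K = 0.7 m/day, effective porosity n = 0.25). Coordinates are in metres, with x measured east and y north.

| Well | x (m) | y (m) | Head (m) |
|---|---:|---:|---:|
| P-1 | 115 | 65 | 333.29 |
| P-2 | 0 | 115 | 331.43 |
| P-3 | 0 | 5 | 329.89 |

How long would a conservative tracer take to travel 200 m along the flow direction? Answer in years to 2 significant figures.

Taking P-1 as reference: P-2−P-1 = (-115, 50, -1.86); P-3−P-1 = (-115, -60, -3.40).
Determinant of the coordinate differences = (-115)·(-60) − (-115)·50 = 12650.
∂h/∂x = [(-1.86)·(-60) − (-3.40)·50] / 12650 = +0.02226
∂h/∂y = [(-115)·(-3.40) − (-115)·(-1.86)] / 12650 = +0.01400
|∇h| = √(0.02226² + 0.01400²) = 0.0263
Seepage velocity v = K·i/n = 0.7 × 0.0263 / 0.25 = 0.07364 m/day.
t = 200 / 0.07364 = 2716 days = 7.44 years.

7.4 years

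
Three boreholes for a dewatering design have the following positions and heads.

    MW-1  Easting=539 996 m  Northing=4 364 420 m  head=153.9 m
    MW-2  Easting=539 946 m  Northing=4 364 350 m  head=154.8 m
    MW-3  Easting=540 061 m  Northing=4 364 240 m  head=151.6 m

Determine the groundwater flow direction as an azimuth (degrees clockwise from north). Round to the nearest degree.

Differences from MW-1: to MW-2 (Δx, Δy, Δh) = (-50, -70, +0.9); to MW-3 = (65, -180, -2.3).
Solve a·Δx + b·Δy = Δh: det = (-50)·(-180) − 65·(-70) = 13550.
∂h/∂x = [(+0.9)·(-180) − (-2.3)·(-70)] / 13550 = -0.02384
∂h/∂y = [(-50)·(-2.3) − 65·(+0.9)] / 13550 = +0.004170
Flow direction (−∇h) has components (+0.02384 E, -0.004170 N).
Azimuth = atan2(E, N) = atan2(+0.02384, -0.004170) = 99.9° ≈ 100°.

100°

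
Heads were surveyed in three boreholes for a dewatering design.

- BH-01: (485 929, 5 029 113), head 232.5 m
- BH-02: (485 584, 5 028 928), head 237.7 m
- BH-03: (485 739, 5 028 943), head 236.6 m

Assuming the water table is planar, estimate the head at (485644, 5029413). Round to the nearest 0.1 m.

228.6 m

Taking BH-01 as reference: BH-02−BH-01 = (-345, -185, +5.2); BH-03−BH-01 = (-190, -170, +4.1).
Solve a·Δx + b·Δy = Δh: det = (-345)·(-170) − (-190)·(-185) = 23500.
∂h/∂x = [(+5.2)·(-170) − (+4.1)·(-185)] / 23500 = -0.005340
∂h/∂y = [(-345)·(+4.1) − (-190)·(+5.2)] / 23500 = -0.01815
h(485644, 5029413) = 232.5 + (-0.005340)·(-285) + (-0.01815)·(300) = 232.5 +1.522 -5.445 = 228.577 m.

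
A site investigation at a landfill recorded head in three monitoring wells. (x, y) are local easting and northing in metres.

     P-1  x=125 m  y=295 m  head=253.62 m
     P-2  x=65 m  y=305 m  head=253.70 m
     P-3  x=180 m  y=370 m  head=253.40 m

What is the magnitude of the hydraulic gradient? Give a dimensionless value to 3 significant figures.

0.00238

Differences from P-1: to P-2 (Δx, Δy, Δh) = (-60, 10, +0.08); to P-3 = (55, 75, -0.22).
Determinant of the coordinate differences = (-60)·75 − 55·10 = -5050.
∂h/∂x = [(+0.08)·75 − (-0.22)·10] / -5050 = -0.001624
∂h/∂y = [(-60)·(-0.22) − 55·(+0.08)] / -5050 = -0.001743
|∇h| = √(-0.001624² + -0.001743²) = 0.002382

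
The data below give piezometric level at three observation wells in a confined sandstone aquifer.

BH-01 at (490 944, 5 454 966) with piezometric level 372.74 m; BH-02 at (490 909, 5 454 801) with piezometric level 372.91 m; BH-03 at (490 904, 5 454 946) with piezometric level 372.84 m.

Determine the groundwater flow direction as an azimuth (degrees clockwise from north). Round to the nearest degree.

Differences from BH-01: to BH-02 (Δx, Δy, Δh) = (-35, -165, +0.17); to BH-03 = (-40, -20, +0.10).
Solve a·Δx + b·Δy = Δh: det = (-35)·(-20) − (-40)·(-165) = -5900.
∂h/∂x = [(+0.17)·(-20) − (+0.10)·(-165)] / -5900 = -0.002220
∂h/∂y = [(-35)·(+0.10) − (-40)·(+0.17)] / -5900 = -0.0005593
Flow direction (−∇h) has components (+0.002220 E, +0.0005593 N).
Azimuth = atan2(E, N) = atan2(+0.002220, +0.0005593) = 75.9° ≈ 076°.

076°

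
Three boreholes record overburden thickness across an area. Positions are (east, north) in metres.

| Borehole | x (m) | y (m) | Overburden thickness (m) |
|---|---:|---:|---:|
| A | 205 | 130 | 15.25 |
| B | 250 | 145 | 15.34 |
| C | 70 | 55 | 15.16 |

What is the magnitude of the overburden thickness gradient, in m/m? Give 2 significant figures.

With d = a·x + b·y + c and A as origin, the differences give:
  45·a + 15·b = +0.09
  (-135)·a + (-75)·b = -0.09
Eliminate b (×(-75) and ×15, subtract): -1350·a = -5.400 → a = ∂d/∂x = +0.004000
Back-substitute: b = ∂d/∂y = -0.006000.
|∇f| = √(0.004000² + -0.006000²) = 0.007211 m/m

0.0072 m/m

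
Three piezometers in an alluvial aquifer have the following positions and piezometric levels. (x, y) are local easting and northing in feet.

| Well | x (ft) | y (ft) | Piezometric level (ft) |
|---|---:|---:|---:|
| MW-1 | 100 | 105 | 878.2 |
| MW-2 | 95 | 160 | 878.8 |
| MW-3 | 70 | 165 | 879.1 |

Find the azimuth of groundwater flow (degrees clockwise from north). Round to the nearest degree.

135°

Differences from MW-1: to MW-2 (Δx, Δy, Δh) = (-5, 55, +0.6); to MW-3 = (-30, 60, +0.9).
Solve a·Δx + b·Δy = Δh: det = (-5)·60 − (-30)·55 = 1350.
∂h/∂x = [(+0.6)·60 − (+0.9)·55] / 1350 = -0.01000
∂h/∂y = [(-5)·(+0.9) − (-30)·(+0.6)] / 1350 = +0.010000
Flow direction (−∇h) has components (+0.01000 E, -0.010000 N).
Azimuth = atan2(E, N) = atan2(+0.01000, -0.010000) = 135.0° ≈ 135°.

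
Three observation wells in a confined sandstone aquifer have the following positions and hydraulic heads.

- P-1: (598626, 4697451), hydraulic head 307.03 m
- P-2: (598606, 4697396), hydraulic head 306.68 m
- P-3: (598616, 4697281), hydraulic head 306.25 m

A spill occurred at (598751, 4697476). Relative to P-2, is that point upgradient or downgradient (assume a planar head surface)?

With h = a·x + b·y + c and P-1 as origin, the differences give:
  (-20)·a + (-55)·b = -0.35
  (-10)·a + (-170)·b = -0.78
Eliminate b (×(-170) and ×(-55), subtract): 2850·a = 16.600 → a = ∂h/∂x = +0.005825
Back-substitute: b = ∂h/∂y = +0.004246.
Head at (598751, 4697476) = 307.03 + (+0.005825)·(125) + (+0.004246)·(25) = 307.86 m.
That is higher than the 306.68 m at P-2, so the point is upgradient.

upgradient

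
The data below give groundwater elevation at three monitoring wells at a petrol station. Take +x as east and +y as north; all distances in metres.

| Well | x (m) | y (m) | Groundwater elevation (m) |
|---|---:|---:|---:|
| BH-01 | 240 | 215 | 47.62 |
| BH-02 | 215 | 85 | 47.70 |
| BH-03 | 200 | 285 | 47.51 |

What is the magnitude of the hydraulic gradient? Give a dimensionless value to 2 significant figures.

0.0015

Differences from BH-01: to BH-02 (Δx, Δy, Δh) = (-25, -130, +0.08); to BH-03 = (-40, 70, -0.11).
Determinant of the coordinate differences = (-25)·70 − (-40)·(-130) = -6950.
∂h/∂x = [(+0.08)·70 − (-0.11)·(-130)] / -6950 = +0.001252
∂h/∂y = [(-25)·(-0.11) − (-40)·(+0.08)] / -6950 = -0.0008561
|∇h| = √(0.001252² + -0.0008561²) = 0.001517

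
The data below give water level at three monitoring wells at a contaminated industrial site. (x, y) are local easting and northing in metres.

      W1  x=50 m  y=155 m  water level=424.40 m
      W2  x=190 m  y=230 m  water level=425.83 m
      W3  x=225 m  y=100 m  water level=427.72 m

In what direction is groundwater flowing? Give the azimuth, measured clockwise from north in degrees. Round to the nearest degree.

303°

Taking W1 as reference: W2−W1 = (140, 75, +1.43); W3−W1 = (175, -55, +3.32).
Solve a·Δx + b·Δy = Δh: det = 140·(-55) − 175·75 = -20825.
∂h/∂x = [(+1.43)·(-55) − (+3.32)·75] / -20825 = +0.01573
∂h/∂y = [140·(+3.32) − 175·(+1.43)] / -20825 = -0.01030
Flow direction (−∇h) has components (-0.01573 E, +0.01030 N).
Azimuth = atan2(E, N) = atan2(-0.01573, +0.01030) = 303.2° ≈ 303°.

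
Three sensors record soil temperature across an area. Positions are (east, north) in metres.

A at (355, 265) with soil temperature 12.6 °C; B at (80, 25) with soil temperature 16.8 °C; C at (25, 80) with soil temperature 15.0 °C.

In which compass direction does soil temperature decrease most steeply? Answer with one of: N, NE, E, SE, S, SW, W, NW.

Differences from A: to B (Δx, Δy, Δh) = (-275, -240, +4.2); to C = (-330, -185, +2.4).
Solve a·Δx + b·Δy = ΔT: det = (-275)·(-185) − (-330)·(-240) = -28325.
∂T/∂x = [(+4.2)·(-185) − (+2.4)·(-240)] / -28325 = +0.007096
∂T/∂y = [(-275)·(+2.4) − (-330)·(+4.2)] / -28325 = -0.02563
Steepest decrease is along −∇f = (-0.007096 E, +0.02563 N) → north.

N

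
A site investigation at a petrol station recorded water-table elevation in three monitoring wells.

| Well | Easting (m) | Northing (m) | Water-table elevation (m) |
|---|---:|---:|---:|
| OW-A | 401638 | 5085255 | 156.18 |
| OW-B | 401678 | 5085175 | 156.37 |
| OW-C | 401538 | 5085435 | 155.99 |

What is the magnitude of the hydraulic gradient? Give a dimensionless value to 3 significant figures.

0.0277

Differences from OW-A: to OW-B (Δx, Δy, Δh) = (40, -80, +0.19); to OW-C = (-100, 180, -0.19).
Solve a·Δx + b·Δy = Δh: det = 40·180 − (-100)·(-80) = -800.
∂h/∂x = [(+0.19)·180 − (-0.19)·(-80)] / -800 = -0.02375
∂h/∂y = [40·(-0.19) − (-100)·(+0.19)] / -800 = -0.01425
|∇h| = √(-0.02375² + -0.01425²) = 0.0277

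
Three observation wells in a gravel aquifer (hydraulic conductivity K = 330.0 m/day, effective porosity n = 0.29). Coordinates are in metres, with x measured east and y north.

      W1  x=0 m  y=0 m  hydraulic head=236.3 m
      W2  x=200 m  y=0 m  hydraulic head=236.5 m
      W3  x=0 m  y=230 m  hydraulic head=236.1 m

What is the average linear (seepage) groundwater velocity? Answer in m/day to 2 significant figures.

1.5 m/day

∂h/∂x = (236.5 − 236.3) / (200 − 0) = +0.0010000
∂h/∂y = (236.1 − 236.3) / (230 − 0) = -0.0008696
|∇h| = √(0.0010000² + -0.0008696²) = 0.001325
Seepage velocity v = K·i/n = 330.0 × 0.001325 / 0.29 = 1.508 m/day.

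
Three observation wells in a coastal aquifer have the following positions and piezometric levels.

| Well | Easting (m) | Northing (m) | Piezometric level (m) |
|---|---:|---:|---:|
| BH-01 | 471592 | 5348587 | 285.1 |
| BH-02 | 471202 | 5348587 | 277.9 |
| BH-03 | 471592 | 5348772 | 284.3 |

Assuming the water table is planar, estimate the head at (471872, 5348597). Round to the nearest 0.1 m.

290.2 m

∂h/∂x = (277.9 − 285.1) / (471202 − 471592) = +0.01846
∂h/∂y = (284.3 − 285.1) / (5348772 − 5348587) = -0.004324
h(471872, 5348597) = 285.1 + (+0.01846)·(280) + (-0.004324)·(10) = 285.1 +5.169 -0.043 = 290.226 m.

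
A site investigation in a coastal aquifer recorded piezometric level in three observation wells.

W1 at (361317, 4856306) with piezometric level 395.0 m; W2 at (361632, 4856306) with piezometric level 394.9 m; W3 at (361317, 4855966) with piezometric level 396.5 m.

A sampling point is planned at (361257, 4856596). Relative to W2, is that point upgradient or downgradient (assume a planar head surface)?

∂h/∂x = (394.9 − 395.0) / (361632 − 361317) = -0.0003175
∂h/∂y = (396.5 − 395.0) / (4855966 − 4856306) = -0.004412
Head at (361257, 4856596) = 395.0 + (-0.0003175)·(-60) + (-0.004412)·(290) = 393.74 m.
That is lower than the 394.9 m at W2, so the point is downgradient.

downgradient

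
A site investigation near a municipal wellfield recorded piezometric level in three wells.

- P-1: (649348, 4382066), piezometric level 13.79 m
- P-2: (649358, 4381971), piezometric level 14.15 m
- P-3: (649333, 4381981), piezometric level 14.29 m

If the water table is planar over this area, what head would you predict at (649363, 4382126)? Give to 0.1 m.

With h = a·x + b·y + c and P-1 as origin, the differences give:
  10·a + (-95)·b = +0.36
  (-15)·a + (-85)·b = +0.50
Eliminate b (×(-85) and ×(-95), subtract): -2275·a = 16.900 → a = ∂h/∂x = -0.007429
Back-substitute: b = ∂h/∂y = -0.004571.
h(649363, 4382126) = 13.79 + (-0.007429)·(15) + (-0.004571)·(60) = 13.79 -0.111 -0.274 = 13.404 m.

13.4 m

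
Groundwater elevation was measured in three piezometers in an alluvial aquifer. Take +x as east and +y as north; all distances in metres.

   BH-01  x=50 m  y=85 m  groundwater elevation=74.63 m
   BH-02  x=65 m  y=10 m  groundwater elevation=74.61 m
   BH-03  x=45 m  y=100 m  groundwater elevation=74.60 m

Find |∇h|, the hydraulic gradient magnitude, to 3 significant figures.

0.0174

Three-point gradient (reference BH-01): Δ to BH-02 = (15, -75, -0.02), Δ to BH-03 = (-5, 15, -0.03).
∂h/∂x = +0.01700, ∂h/∂y = +0.003667 (det = -150).
|∇h| = √(0.01700² + 0.003667²) = 0.01739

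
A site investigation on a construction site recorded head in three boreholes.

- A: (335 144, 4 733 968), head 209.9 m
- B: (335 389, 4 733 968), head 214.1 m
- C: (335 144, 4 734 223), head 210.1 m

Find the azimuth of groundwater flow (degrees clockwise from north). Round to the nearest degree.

∂h/∂x = (214.1 − 209.9) / (335389 − 335144) = +0.01714
∂h/∂y = (210.1 − 209.9) / (4734223 − 4733968) = +0.0007843
Flow direction (−∇h) has components (-0.01714 E, -0.0007843 N).
Azimuth = atan2(E, N) = atan2(-0.01714, -0.0007843) = 267.4° ≈ 267°.

267°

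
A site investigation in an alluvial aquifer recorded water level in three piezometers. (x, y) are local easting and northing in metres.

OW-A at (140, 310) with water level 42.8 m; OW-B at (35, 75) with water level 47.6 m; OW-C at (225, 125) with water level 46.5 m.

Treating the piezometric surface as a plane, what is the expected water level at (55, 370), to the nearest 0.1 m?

41.6 m

Three-point gradient (reference OW-A): Δ to OW-B = (-105, -235, +4.8), Δ to OW-C = (85, -185, +3.7).
∂h/∂x = -0.0004695, ∂h/∂y = -0.02022 (det = 39400).
h(55, 370) = 42.8 + (-0.0004695)·(-85) + (-0.02022)·(60) = 42.8 +0.040 -1.213 = 41.627 m.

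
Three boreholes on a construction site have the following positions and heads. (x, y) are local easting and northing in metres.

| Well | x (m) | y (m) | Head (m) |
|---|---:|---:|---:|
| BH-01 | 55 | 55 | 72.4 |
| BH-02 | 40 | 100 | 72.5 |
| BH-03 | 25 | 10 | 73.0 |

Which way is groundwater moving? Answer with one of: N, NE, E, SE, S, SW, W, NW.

Three-point gradient (reference BH-01): Δ to BH-02 = (-15, 45, +0.1), Δ to BH-03 = (-30, -45, +0.6).
∂h/∂x = -0.01556, ∂h/∂y = -0.002963 (det = 2025).
Flow = −∇h = (+0.01556 east, +0.002963 north), which points east.

E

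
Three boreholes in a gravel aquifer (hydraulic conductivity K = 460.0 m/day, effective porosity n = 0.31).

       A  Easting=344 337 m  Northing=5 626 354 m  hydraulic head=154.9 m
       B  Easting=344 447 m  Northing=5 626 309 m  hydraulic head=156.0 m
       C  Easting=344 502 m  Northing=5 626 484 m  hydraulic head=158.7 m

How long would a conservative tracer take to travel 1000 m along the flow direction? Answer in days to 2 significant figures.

Differences from A: to B (Δx, Δy, Δh) = (110, -45, +1.1); to C = (165, 130, +3.8).
Determinant of the coordinate differences = 110·130 − 165·(-45) = 21725.
∂h/∂x = [(+1.1)·130 − (+3.8)·(-45)] / 21725 = +0.01445
∂h/∂y = [110·(+3.8) − 165·(+1.1)] / 21725 = +0.01089
|∇h| = √(0.01445² + 0.01089²) = 0.01809
Seepage velocity v = K·i/n = 460.0 × 0.01809 / 0.31 = 26.84 m/day.
t = 1000 / 26.84 = 37.26 days.

37 days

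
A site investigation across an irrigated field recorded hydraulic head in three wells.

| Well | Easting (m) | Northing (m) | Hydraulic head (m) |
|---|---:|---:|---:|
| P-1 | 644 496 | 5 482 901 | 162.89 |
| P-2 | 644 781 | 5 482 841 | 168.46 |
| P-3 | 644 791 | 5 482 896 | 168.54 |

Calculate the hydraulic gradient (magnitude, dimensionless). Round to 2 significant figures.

0.019

With h = a·x + b·y + c and P-1 as origin, the differences give:
  285·a + (-60)·b = +5.57
  295·a + (-5)·b = +5.65
Eliminate b (×(-5) and ×(-60), subtract): 16275·a = 311.150 → a = ∂h/∂x = +0.01912
Back-substitute: b = ∂h/∂y = -0.002022.
|∇h| = √(0.01912² + -0.002022²) = 0.01923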